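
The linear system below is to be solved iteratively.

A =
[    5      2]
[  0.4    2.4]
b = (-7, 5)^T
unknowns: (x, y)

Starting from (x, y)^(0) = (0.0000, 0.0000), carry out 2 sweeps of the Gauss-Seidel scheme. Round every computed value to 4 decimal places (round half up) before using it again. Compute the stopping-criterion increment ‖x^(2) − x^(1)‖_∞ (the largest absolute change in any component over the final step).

Iteration 1:
  x = (-7 - (2)·0.0000) / (5) = -1.4000
  y = (5 - (0.4)·-1.4000) / (2.4) = 2.3167
Iteration 2:
  x = (-7 - (2)·2.3167) / (5) = -2.3267
  y = (5 - (0.4)·-2.3267) / (2.4) = 2.4711
Change: (-0.9267, 0.1544) → max |·| = 0.9267

0.9267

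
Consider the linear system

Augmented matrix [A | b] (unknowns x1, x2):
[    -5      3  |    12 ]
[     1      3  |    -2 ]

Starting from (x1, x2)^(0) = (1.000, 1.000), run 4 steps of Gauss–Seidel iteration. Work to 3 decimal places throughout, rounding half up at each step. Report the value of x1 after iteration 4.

-2.338

Iteration 1:
  x1 = (12 - (3)·1.000) / (-5) = -1.800
  x2 = (-2 - (1)·-1.800) / (3) = -0.067
Iteration 2:
  x1 = (12 - (3)·-0.067) / (-5) = -2.440
  x2 = (-2 - (1)·-2.440) / (3) = 0.147
Iteration 3:
  x1 = (12 - (3)·0.147) / (-5) = -2.312
  x2 = (-2 - (1)·-2.312) / (3) = 0.104
Iteration 4:
  x1 = (12 - (3)·0.104) / (-5) = -2.338
  x2 = (-2 - (1)·-2.338) / (3) = 0.113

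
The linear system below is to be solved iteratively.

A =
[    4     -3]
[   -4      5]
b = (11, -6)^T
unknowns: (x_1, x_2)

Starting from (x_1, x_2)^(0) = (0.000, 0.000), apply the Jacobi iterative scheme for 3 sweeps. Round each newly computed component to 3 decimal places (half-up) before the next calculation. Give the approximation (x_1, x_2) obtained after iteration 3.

(3.500, 0.280)

Iteration 1:
  x_1 = (11 - (-3)·0.000) / (4) = 2.750
  x_2 = (-6 - (-4)·0.000) / (5) = -1.200
Iteration 2:
  x_1 = (11 - (-3)·-1.200) / (4) = 1.850
  x_2 = (-6 - (-4)·2.750) / (5) = 1.000
Iteration 3:
  x_1 = (11 - (-3)·1.000) / (4) = 3.500
  x_2 = (-6 - (-4)·1.850) / (5) = 0.280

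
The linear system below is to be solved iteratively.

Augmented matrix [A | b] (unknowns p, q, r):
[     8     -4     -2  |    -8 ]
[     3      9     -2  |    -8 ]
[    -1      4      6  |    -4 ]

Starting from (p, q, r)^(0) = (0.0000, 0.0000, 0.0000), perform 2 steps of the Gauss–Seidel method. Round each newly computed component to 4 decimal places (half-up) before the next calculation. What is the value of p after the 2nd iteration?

Iteration 1:
  p = (-8 - (-4)·0.0000 - (-2)·0.0000) / (8) = -1.0000
  q = (-8 - (3)·-1.0000 - (-2)·0.0000) / (9) = -0.5556
  r = (-4 - (-1)·-1.0000 - (4)·-0.5556) / (6) = -0.4629
Iteration 2:
  p = (-8 - (-4)·-0.5556 - (-2)·-0.4629) / (8) = -1.3935
  q = (-8 - (3)·-1.3935 - (-2)·-0.4629) / (9) = -0.5273
  r = (-4 - (-1)·-1.3935 - (4)·-0.5273) / (6) = -0.5474

-1.3935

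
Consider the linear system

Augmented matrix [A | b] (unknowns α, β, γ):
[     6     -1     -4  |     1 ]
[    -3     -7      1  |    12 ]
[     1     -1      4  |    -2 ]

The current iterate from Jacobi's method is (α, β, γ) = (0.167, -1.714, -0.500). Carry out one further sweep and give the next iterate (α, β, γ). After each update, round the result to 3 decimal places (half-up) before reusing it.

(-0.452, -1.857, -0.970)

One sweep:
  α = (1 - (-1)·-1.714 - (-4)·-0.500) / (6) = -0.452
  β = (12 - (-3)·0.167 - (1)·-0.500) / (-7) = -1.857
  γ = (-2 - (1)·0.167 - (-1)·-1.714) / (4) = -0.970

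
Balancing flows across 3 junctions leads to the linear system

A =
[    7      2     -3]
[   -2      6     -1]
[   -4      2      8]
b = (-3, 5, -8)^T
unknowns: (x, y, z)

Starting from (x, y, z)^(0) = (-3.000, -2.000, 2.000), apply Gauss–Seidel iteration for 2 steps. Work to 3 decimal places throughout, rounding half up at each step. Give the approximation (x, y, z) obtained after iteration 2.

Iteration 1:
  x = (-3 - (2)·-2.000 - (-3)·2.000) / (7) = 1.000
  y = (5 - (-2)·1.000 - (-1)·2.000) / (6) = 1.500
  z = (-8 - (-4)·1.000 - (2)·1.500) / (8) = -0.875
Iteration 2:
  x = (-3 - (2)·1.500 - (-3)·-0.875) / (7) = -1.232
  y = (5 - (-2)·-1.232 - (-1)·-0.875) / (6) = 0.277
  z = (-8 - (-4)·-1.232 - (2)·0.277) / (8) = -1.685

(-1.232, 0.277, -1.685)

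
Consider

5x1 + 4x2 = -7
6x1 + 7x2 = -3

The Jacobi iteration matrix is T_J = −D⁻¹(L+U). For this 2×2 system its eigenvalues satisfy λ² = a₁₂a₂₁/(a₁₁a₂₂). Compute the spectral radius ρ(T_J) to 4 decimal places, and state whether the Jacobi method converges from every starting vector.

a₁₂a₂₁/(a₁₁a₂₂) = (4)·(6) / ((5)·(7)) = 0.685714
ρ = √|0.685714| = √0.685714 = 0.8281
ρ < 1, so Jacobi converges

0.8281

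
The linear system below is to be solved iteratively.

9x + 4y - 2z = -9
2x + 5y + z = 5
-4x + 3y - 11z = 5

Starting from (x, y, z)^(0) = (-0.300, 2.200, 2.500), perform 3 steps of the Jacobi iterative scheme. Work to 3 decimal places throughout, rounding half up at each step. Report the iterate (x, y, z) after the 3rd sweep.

(-1.623, 1.441, 0.403)

Iteration 1:
  x = (-9 - (4)·2.200 - (-2)·2.500) / (9) = -1.422
  y = (5 - (2)·-0.300 - (1)·2.500) / (5) = 0.620
  z = (5 - (-4)·-0.300 - (3)·2.200) / (-11) = 0.255
Iteration 2:
  x = (-9 - (4)·0.620 - (-2)·0.255) / (9) = -1.219
  y = (5 - (2)·-1.422 - (1)·0.255) / (5) = 1.518
  z = (5 - (-4)·-1.422 - (3)·0.620) / (-11) = 0.232
Iteration 3:
  x = (-9 - (4)·1.518 - (-2)·0.232) / (9) = -1.623
  y = (5 - (2)·-1.219 - (1)·0.232) / (5) = 1.441
  z = (5 - (-4)·-1.219 - (3)·1.518) / (-11) = 0.403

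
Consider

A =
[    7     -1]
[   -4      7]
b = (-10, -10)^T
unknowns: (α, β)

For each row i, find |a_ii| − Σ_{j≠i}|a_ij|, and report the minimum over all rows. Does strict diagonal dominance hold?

3

row 1: |7| − (1) = 6
row 2: |7| − (4) = 3
minimum over rows = 3 → strictly diagonally dominant (convergence guaranteed)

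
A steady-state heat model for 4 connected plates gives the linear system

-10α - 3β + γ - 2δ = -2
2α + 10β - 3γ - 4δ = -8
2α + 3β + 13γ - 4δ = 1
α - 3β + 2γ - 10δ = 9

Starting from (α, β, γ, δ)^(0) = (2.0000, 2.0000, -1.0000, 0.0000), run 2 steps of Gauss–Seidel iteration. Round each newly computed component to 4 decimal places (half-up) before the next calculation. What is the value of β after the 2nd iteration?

Iteration 1:
  α = (-2 - (-3)·2.0000 - (1)·-1.0000 - (-2)·0.0000) / (-10) = -0.5000
  β = (-8 - (2)·-0.5000 - (-3)·-1.0000 - (-4)·0.0000) / (10) = -1.0000
  γ = (1 - (2)·-0.5000 - (3)·-1.0000 - (-4)·0.0000) / (13) = 0.3846
  δ = (9 - (1)·-0.5000 - (-3)·-1.0000 - (2)·0.3846) / (-10) = -0.5731
Iteration 2:
  α = (-2 - (-3)·-1.0000 - (1)·0.3846 - (-2)·-0.5731) / (-10) = 0.6531
  β = (-8 - (2)·0.6531 - (-3)·0.3846 - (-4)·-0.5731) / (10) = -1.0445
  γ = (1 - (2)·0.6531 - (3)·-1.0445 - (-4)·-0.5731) / (13) = 0.0411
  δ = (9 - (1)·0.6531 - (-3)·-1.0445 - (2)·0.0411) / (-10) = -0.5131

-1.0445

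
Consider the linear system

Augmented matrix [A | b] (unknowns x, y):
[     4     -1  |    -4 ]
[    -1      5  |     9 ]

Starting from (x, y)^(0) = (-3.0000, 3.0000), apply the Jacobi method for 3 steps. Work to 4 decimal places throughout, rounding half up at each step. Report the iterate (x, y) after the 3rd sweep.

Iteration 1:
  x = (-4 - (-1)·3.0000) / (4) = -0.2500
  y = (9 - (-1)·-3.0000) / (5) = 1.2000
Iteration 2:
  x = (-4 - (-1)·1.2000) / (4) = -0.7000
  y = (9 - (-1)·-0.2500) / (5) = 1.7500
Iteration 3:
  x = (-4 - (-1)·1.7500) / (4) = -0.5625
  y = (9 - (-1)·-0.7000) / (5) = 1.6600

(-0.5625, 1.6600)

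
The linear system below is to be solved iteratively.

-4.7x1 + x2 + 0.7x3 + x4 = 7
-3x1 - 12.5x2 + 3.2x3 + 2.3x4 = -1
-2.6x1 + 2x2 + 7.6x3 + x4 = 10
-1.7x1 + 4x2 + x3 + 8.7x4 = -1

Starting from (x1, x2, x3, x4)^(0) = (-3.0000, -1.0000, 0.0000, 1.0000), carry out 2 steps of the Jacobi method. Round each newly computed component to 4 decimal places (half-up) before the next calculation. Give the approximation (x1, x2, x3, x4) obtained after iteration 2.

Iteration 1:
  x1 = (7 - (1)·-1.0000 - (0.7)·0.0000 - (1)·1.0000) / (-4.7) = -1.4894
  x2 = (-1 - (-3)·-3.0000 - (3.2)·0.0000 - (2.3)·1.0000) / (-12.5) = 0.9840
  x3 = (10 - (-2.6)·-3.0000 - (2)·-1.0000 - (1)·1.0000) / (7.6) = 0.4211
  x4 = (-1 - (-1.7)·-3.0000 - (4)·-1.0000 - (1)·0.0000) / (8.7) = -0.2414
Iteration 2:
  x1 = (7 - (1)·0.9840 - (0.7)·0.4211 - (1)·-0.2414) / (-4.7) = -1.2686
  x2 = (-1 - (-3)·-1.4894 - (3.2)·0.4211 - (2.3)·-0.2414) / (-12.5) = 0.5008
  x3 = (10 - (-2.6)·-1.4894 - (2)·0.9840 - (1)·-0.2414) / (7.6) = 0.5791
  x4 = (-1 - (-1.7)·-1.4894 - (4)·0.9840 - (1)·0.4211) / (8.7) = -0.9068

(-1.2686, 0.5008, 0.5791, -0.9068)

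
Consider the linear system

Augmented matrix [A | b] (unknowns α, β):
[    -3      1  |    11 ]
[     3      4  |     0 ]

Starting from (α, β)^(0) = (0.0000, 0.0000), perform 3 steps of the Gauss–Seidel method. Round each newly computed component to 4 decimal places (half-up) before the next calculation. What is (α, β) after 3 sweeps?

Iteration 1:
  α = (11 - (1)·0.0000) / (-3) = -3.6667
  β = (0 - (3)·-3.6667) / (4) = 2.7500
Iteration 2:
  α = (11 - (1)·2.7500) / (-3) = -2.7500
  β = (0 - (3)·-2.7500) / (4) = 2.0625
Iteration 3:
  α = (11 - (1)·2.0625) / (-3) = -2.9792
  β = (0 - (3)·-2.9792) / (4) = 2.2344

(-2.9792, 2.2344)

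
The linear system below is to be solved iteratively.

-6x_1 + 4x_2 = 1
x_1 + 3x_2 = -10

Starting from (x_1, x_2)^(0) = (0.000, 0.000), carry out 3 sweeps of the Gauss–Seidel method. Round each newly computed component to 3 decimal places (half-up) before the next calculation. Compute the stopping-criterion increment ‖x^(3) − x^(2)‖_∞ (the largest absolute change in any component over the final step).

Iteration 1:
  x_1 = (1 - (4)·0.000) / (-6) = -0.167
  x_2 = (-10 - (1)·-0.167) / (3) = -3.278
Iteration 2:
  x_1 = (1 - (4)·-3.278) / (-6) = -2.352
  x_2 = (-10 - (1)·-2.352) / (3) = -2.549
Iteration 3:
  x_1 = (1 - (4)·-2.549) / (-6) = -1.866
  x_2 = (-10 - (1)·-1.866) / (3) = -2.711
Change: (0.486, -0.162) → max |·| = 0.486

0.486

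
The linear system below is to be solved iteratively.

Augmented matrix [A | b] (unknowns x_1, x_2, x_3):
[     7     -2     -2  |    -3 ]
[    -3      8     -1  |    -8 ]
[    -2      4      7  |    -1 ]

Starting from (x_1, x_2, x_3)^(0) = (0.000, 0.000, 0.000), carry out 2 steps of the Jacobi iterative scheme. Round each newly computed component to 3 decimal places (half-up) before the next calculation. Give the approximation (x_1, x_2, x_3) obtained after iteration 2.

(-0.755, -1.179, 0.306)

Iteration 1:
  x_1 = (-3 - (-2)·0.000 - (-2)·0.000) / (7) = -0.429
  x_2 = (-8 - (-3)·0.000 - (-1)·0.000) / (8) = -1.000
  x_3 = (-1 - (-2)·0.000 - (4)·0.000) / (7) = -0.143
Iteration 2:
  x_1 = (-3 - (-2)·-1.000 - (-2)·-0.143) / (7) = -0.755
  x_2 = (-8 - (-3)·-0.429 - (-1)·-0.143) / (8) = -1.179
  x_3 = (-1 - (-2)·-0.429 - (4)·-1.000) / (7) = 0.306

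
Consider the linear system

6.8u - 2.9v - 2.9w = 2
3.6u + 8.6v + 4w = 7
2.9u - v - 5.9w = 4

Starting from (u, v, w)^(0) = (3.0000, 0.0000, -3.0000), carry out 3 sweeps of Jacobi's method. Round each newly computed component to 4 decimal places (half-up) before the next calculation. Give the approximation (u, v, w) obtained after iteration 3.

(0.0945, 0.9942, -0.3116)

Iteration 1:
  u = (2 - (-2.9)·0.0000 - (-2.9)·-3.0000) / (6.8) = -0.9853
  v = (7 - (3.6)·3.0000 - (4)·-3.0000) / (8.6) = 0.9535
  w = (4 - (2.9)·3.0000 - (-1)·0.0000) / (-5.9) = 0.7966
Iteration 2:
  u = (2 - (-2.9)·0.9535 - (-2.9)·0.7966) / (6.8) = 1.0405
  v = (7 - (3.6)·-0.9853 - (4)·0.7966) / (8.6) = 0.8559
  w = (4 - (2.9)·-0.9853 - (-1)·0.9535) / (-5.9) = -1.3239
Iteration 3:
  u = (2 - (-2.9)·0.8559 - (-2.9)·-1.3239) / (6.8) = 0.0945
  v = (7 - (3.6)·1.0405 - (4)·-1.3239) / (8.6) = 0.9942
  w = (4 - (2.9)·1.0405 - (-1)·0.8559) / (-5.9) = -0.3116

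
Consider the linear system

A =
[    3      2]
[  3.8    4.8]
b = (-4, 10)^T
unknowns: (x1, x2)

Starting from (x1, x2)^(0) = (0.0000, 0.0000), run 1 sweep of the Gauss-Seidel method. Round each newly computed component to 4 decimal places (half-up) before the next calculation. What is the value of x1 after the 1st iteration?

Iteration 1:
  x1 = (-4 - (2)·0.0000) / (3) = -1.3333
  x2 = (10 - (3.8)·-1.3333) / (4.8) = 3.1389

-1.3333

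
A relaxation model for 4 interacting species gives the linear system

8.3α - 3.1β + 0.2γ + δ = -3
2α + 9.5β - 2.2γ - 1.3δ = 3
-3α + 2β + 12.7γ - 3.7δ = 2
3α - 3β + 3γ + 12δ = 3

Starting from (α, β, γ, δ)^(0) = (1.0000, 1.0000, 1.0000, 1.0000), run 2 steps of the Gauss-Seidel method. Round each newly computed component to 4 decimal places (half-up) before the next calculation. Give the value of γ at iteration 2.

Iteration 1:
  α = (-3 - (-3.1)·1.0000 - (0.2)·1.0000 - (1)·1.0000) / (8.3) = -0.1325
  β = (3 - (2)·-0.1325 - (-2.2)·1.0000 - (-1.3)·1.0000) / (9.5) = 0.7121
  γ = (2 - (-3)·-0.1325 - (2)·0.7121 - (-3.7)·1.0000) / (12.7) = 0.3054
  δ = (3 - (3)·-0.1325 - (-3)·0.7121 - (3)·0.3054) / (12) = 0.3848
Iteration 2:
  α = (-3 - (-3.1)·0.7121 - (0.2)·0.3054 - (1)·0.3848) / (8.3) = -0.1492
  β = (3 - (2)·-0.1492 - (-2.2)·0.3054 - (-1.3)·0.3848) / (9.5) = 0.4706
  γ = (2 - (-3)·-0.1492 - (2)·0.4706 - (-3.7)·0.3848) / (12.7) = 0.1602
  δ = (3 - (3)·-0.1492 - (-3)·0.4706 - (3)·0.1602) / (12) = 0.3649

0.1602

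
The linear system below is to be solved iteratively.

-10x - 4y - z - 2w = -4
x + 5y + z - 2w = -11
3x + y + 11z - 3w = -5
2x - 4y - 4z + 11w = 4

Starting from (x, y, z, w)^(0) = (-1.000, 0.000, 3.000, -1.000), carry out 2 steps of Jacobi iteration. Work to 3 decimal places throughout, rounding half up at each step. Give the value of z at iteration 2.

0.183

Iteration 1:
  x = (-4 - (-4)·0.000 - (-1)·3.000 - (-2)·-1.000) / (-10) = 0.300
  y = (-11 - (1)·-1.000 - (1)·3.000 - (-2)·-1.000) / (5) = -3.000
  z = (-5 - (3)·-1.000 - (1)·0.000 - (-3)·-1.000) / (11) = -0.455
  w = (4 - (2)·-1.000 - (-4)·0.000 - (-4)·3.000) / (11) = 1.636
Iteration 2:
  x = (-4 - (-4)·-3.000 - (-1)·-0.455 - (-2)·1.636) / (-10) = 1.318
  y = (-11 - (1)·0.300 - (1)·-0.455 - (-2)·1.636) / (5) = -1.515
  z = (-5 - (3)·0.300 - (1)·-3.000 - (-3)·1.636) / (11) = 0.183
  w = (4 - (2)·0.300 - (-4)·-3.000 - (-4)·-0.455) / (11) = -0.947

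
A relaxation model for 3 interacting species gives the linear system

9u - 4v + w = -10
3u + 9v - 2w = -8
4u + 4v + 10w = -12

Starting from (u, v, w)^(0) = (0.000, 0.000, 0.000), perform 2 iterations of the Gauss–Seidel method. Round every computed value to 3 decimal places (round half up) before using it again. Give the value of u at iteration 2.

Iteration 1:
  u = (-10 - (-4)·0.000 - (1)·0.000) / (9) = -1.111
  v = (-8 - (3)·-1.111 - (-2)·0.000) / (9) = -0.519
  w = (-12 - (4)·-1.111 - (4)·-0.519) / (10) = -0.548
Iteration 2:
  u = (-10 - (-4)·-0.519 - (1)·-0.548) / (9) = -1.281
  v = (-8 - (3)·-1.281 - (-2)·-0.548) / (9) = -0.584
  w = (-12 - (4)·-1.281 - (4)·-0.584) / (10) = -0.454

-1.281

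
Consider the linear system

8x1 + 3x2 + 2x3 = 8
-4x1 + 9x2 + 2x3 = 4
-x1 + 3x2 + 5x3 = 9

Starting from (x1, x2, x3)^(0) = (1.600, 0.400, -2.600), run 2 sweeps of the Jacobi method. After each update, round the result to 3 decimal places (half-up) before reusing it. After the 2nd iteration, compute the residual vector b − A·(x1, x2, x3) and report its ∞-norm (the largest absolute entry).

4.837

Iteration 1:
  x1 = (8 - (3)·0.400 - (2)·-2.600) / (8) = 1.500
  x2 = (4 - (-4)·1.600 - (2)·-2.600) / (9) = 1.733
  x3 = (9 - (-1)·1.600 - (3)·0.400) / (5) = 1.880
Iteration 2:
  x1 = (8 - (3)·1.733 - (2)·1.880) / (8) = -0.120
  x2 = (4 - (-4)·1.500 - (2)·1.880) / (9) = 0.693
  x3 = (9 - (-1)·1.500 - (3)·1.733) / (5) = 1.060
Residual b − A·x = (4.761, -4.837, 1.501); ∞-norm = 4.837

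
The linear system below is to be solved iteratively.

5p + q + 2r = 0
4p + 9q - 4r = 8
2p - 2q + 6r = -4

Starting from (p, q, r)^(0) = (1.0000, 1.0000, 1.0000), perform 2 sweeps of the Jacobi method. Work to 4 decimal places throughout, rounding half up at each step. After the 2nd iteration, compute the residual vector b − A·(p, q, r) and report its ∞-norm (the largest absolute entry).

Iteration 1:
  p = (0 - (1)·1.0000 - (2)·1.0000) / (5) = -0.6000
  q = (8 - (4)·1.0000 - (-4)·1.0000) / (9) = 0.8889
  r = (-4 - (2)·1.0000 - (-2)·1.0000) / (6) = -0.6667
Iteration 2:
  p = (0 - (1)·0.8889 - (2)·-0.6667) / (5) = 0.0889
  q = (8 - (4)·-0.6000 - (-4)·-0.6667) / (9) = 0.8592
  r = (-4 - (2)·-0.6000 - (-2)·0.8889) / (6) = -0.1704
Residual b − A·x = (-0.9629, -0.7700, -1.4370); ∞-norm = 1.4370

1.4370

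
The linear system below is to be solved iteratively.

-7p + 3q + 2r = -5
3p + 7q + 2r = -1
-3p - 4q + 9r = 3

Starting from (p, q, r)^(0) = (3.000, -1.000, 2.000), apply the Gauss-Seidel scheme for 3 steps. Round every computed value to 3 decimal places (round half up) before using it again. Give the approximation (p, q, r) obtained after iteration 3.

Iteration 1:
  p = (-5 - (3)·-1.000 - (2)·2.000) / (-7) = 0.857
  q = (-1 - (3)·0.857 - (2)·2.000) / (7) = -1.082
  r = (3 - (-3)·0.857 - (-4)·-1.082) / (9) = 0.138
Iteration 2:
  p = (-5 - (3)·-1.082 - (2)·0.138) / (-7) = 0.290
  q = (-1 - (3)·0.290 - (2)·0.138) / (7) = -0.307
  r = (3 - (-3)·0.290 - (-4)·-0.307) / (9) = 0.294
Iteration 3:
  p = (-5 - (3)·-0.307 - (2)·0.294) / (-7) = 0.667
  q = (-1 - (3)·0.667 - (2)·0.294) / (7) = -0.513
  r = (3 - (-3)·0.667 - (-4)·-0.513) / (9) = 0.328

(0.667, -0.513, 0.328)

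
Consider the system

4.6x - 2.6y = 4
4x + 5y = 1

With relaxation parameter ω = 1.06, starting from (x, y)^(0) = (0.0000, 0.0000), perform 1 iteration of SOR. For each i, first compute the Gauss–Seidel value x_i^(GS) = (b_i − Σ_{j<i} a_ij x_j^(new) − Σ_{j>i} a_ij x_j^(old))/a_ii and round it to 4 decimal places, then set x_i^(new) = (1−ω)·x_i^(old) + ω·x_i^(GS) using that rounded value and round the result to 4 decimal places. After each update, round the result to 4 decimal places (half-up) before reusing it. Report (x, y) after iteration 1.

(0.9218, -0.5696)

Iteration 1:
  x: GS value = (4 - (-2.6)·0.0000) / (4.6) = 0.8696;  x ← (1−ω)·0.0000 + ω·0.8696 = 0.9218
  y: GS value = (1 - (4)·0.9218) / (5) = -0.5374;  y ← (1−ω)·0.0000 + ω·-0.5374 = -0.5696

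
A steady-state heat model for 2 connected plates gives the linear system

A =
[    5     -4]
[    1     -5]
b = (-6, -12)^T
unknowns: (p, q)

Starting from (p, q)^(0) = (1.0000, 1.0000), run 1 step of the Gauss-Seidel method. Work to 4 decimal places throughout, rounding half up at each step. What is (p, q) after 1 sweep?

(-0.4000, 2.3200)

Iteration 1:
  p = (-6 - (-4)·1.0000) / (5) = -0.4000
  q = (-12 - (1)·-0.4000) / (-5) = 2.3200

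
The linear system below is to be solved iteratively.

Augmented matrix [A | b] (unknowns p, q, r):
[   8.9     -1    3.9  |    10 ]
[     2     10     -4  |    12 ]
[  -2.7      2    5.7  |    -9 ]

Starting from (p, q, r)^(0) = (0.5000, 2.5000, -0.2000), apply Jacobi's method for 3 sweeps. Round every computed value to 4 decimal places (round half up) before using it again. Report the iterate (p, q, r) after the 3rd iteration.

Iteration 1:
  p = (10 - (-1)·2.5000 - (3.9)·-0.2000) / (8.9) = 1.4921
  q = (12 - (2)·0.5000 - (-4)·-0.2000) / (10) = 1.0200
  r = (-9 - (-2.7)·0.5000 - (2)·2.5000) / (5.7) = -2.2193
Iteration 2:
  p = (10 - (-1)·1.0200 - (3.9)·-2.2193) / (8.9) = 2.2107
  q = (12 - (2)·1.4921 - (-4)·-2.2193) / (10) = 0.0139
  r = (-9 - (-2.7)·1.4921 - (2)·1.0200) / (5.7) = -1.2301
Iteration 3:
  p = (10 - (-1)·0.0139 - (3.9)·-1.2301) / (8.9) = 1.6642
  q = (12 - (2)·2.2107 - (-4)·-1.2301) / (10) = 0.2658
  r = (-9 - (-2.7)·2.2107 - (2)·0.0139) / (5.7) = -0.5367

(1.6642, 0.2658, -0.5367)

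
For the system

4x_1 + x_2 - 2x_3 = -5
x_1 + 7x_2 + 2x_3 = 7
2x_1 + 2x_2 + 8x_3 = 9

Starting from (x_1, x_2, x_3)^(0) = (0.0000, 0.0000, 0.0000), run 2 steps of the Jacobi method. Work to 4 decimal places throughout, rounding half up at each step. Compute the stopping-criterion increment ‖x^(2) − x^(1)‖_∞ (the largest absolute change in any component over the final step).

Iteration 1:
  x_1 = (-5 - (1)·0.0000 - (-2)·0.0000) / (4) = -1.2500
  x_2 = (7 - (1)·0.0000 - (2)·0.0000) / (7) = 1.0000
  x_3 = (9 - (2)·0.0000 - (2)·0.0000) / (8) = 1.1250
Iteration 2:
  x_1 = (-5 - (1)·1.0000 - (-2)·1.1250) / (4) = -0.9375
  x_2 = (7 - (1)·-1.2500 - (2)·1.1250) / (7) = 0.8571
  x_3 = (9 - (2)·-1.2500 - (2)·1.0000) / (8) = 1.1875
Change: (0.3125, -0.1429, 0.0625) → max |·| = 0.3125

0.3125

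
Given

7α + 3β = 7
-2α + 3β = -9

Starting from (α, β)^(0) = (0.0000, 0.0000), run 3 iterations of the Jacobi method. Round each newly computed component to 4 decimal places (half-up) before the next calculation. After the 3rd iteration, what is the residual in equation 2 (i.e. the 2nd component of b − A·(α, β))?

-0.5714

Iteration 1:
  α = (7 - (3)·0.0000) / (7) = 1.0000
  β = (-9 - (-2)·0.0000) / (3) = -3.0000
Iteration 2:
  α = (7 - (3)·-3.0000) / (7) = 2.2857
  β = (-9 - (-2)·1.0000) / (3) = -2.3333
Iteration 3:
  α = (7 - (3)·-2.3333) / (7) = 2.0000
  β = (-9 - (-2)·2.2857) / (3) = -1.4762
Residual b − A·x = (-2.5714, -0.5714)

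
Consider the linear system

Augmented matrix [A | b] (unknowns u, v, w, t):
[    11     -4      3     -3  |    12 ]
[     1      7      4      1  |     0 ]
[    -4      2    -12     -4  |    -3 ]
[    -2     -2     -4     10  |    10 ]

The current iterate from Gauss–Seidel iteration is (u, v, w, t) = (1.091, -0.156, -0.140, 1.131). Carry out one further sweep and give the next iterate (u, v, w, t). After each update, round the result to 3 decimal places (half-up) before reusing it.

(1.381, -0.279, -0.634, 0.967)

One sweep:
  u = (12 - (-4)·-0.156 - (3)·-0.140 - (-3)·1.131) / (11) = 1.381
  v = (0 - (1)·1.381 - (4)·-0.140 - (1)·1.131) / (7) = -0.279
  w = (-3 - (-4)·1.381 - (2)·-0.279 - (-4)·1.131) / (-12) = -0.634
  t = (10 - (-2)·1.381 - (-2)·-0.279 - (-4)·-0.634) / (10) = 0.967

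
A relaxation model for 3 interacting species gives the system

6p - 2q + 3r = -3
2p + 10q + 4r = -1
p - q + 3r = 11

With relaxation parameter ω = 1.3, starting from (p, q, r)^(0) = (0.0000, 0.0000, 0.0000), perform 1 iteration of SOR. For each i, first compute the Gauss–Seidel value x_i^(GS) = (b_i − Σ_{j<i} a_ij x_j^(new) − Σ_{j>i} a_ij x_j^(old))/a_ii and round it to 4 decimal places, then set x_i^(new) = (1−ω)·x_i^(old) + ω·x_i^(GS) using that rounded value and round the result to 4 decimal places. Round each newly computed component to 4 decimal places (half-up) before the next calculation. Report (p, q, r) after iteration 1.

Iteration 1:
  p: GS value = (-3 - (-2)·0.0000 - (3)·0.0000) / (6) = -0.5000;  p ← (1−ω)·0.0000 + ω·-0.5000 = -0.6500
  q: GS value = (-1 - (2)·-0.6500 - (4)·0.0000) / (10) = 0.0300;  q ← (1−ω)·0.0000 + ω·0.0300 = 0.0390
  r: GS value = (11 - (1)·-0.6500 - (-1)·0.0390) / (3) = 3.8963;  r ← (1−ω)·0.0000 + ω·3.8963 = 5.0652

(-0.6500, 0.0390, 5.0652)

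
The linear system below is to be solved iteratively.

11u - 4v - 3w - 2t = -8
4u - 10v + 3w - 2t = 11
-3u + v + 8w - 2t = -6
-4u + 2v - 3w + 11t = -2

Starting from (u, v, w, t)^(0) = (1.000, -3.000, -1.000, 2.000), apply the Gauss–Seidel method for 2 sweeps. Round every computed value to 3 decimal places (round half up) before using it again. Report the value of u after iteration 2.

Iteration 1:
  u = (-8 - (-4)·-3.000 - (-3)·-1.000 - (-2)·2.000) / (11) = -1.727
  v = (11 - (4)·-1.727 - (3)·-1.000 - (-2)·2.000) / (-10) = -2.491
  w = (-6 - (-3)·-1.727 - (1)·-2.491 - (-2)·2.000) / (8) = -0.586
  t = (-2 - (-4)·-1.727 - (2)·-2.491 - (-3)·-0.586) / (11) = -0.517
Iteration 2:
  u = (-8 - (-4)·-2.491 - (-3)·-0.586 - (-2)·-0.517) / (11) = -1.887
  v = (11 - (4)·-1.887 - (3)·-0.586 - (-2)·-0.517) / (-10) = -1.927
  w = (-6 - (-3)·-1.887 - (1)·-1.927 - (-2)·-0.517) / (8) = -1.346
  t = (-2 - (-4)·-1.887 - (2)·-1.927 - (-3)·-1.346) / (11) = -0.885

-1.887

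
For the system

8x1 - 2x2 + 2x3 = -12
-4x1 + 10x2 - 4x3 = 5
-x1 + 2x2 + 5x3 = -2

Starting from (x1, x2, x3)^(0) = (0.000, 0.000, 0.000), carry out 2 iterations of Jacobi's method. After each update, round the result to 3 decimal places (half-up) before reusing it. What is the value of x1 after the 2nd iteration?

Iteration 1:
  x1 = (-12 - (-2)·0.000 - (2)·0.000) / (8) = -1.500
  x2 = (5 - (-4)·0.000 - (-4)·0.000) / (10) = 0.500
  x3 = (-2 - (-1)·0.000 - (2)·0.000) / (5) = -0.400
Iteration 2:
  x1 = (-12 - (-2)·0.500 - (2)·-0.400) / (8) = -1.275
  x2 = (5 - (-4)·-1.500 - (-4)·-0.400) / (10) = -0.260
  x3 = (-2 - (-1)·-1.500 - (2)·0.500) / (5) = -0.900

-1.275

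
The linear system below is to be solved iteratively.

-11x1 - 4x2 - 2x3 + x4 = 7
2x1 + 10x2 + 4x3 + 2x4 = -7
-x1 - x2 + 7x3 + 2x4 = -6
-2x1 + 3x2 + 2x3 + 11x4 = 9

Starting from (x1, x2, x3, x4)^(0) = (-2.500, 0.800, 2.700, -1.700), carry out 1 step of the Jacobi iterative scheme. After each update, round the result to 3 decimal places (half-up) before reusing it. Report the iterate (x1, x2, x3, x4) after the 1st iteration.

Iteration 1:
  x1 = (7 - (-4)·0.800 - (-2)·2.700 - (1)·-1.700) / (-11) = -1.573
  x2 = (-7 - (2)·-2.500 - (4)·2.700 - (2)·-1.700) / (10) = -0.940
  x3 = (-6 - (-1)·-2.500 - (-1)·0.800 - (2)·-1.700) / (7) = -0.614
  x4 = (9 - (-2)·-2.500 - (3)·0.800 - (2)·2.700) / (11) = -0.345

(-1.573, -0.940, -0.614, -0.345)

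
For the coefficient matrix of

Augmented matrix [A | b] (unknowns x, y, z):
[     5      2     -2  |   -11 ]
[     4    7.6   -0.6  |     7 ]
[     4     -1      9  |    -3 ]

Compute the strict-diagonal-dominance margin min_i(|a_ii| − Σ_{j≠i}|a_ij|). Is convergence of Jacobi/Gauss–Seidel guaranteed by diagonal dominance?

1

row 1: |5| − (2+2) = 1
row 2: |7.6| − (4+0.6) = 3
row 3: |9| − (4+1) = 4
minimum over rows = 1 → strictly diagonally dominant (convergence guaranteed)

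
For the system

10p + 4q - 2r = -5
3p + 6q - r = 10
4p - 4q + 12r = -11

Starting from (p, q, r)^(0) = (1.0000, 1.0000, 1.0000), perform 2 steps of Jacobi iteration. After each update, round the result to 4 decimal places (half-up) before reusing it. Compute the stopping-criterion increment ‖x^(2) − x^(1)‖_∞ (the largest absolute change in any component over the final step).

Iteration 1:
  p = (-5 - (4)·1.0000 - (-2)·1.0000) / (10) = -0.7000
  q = (10 - (3)·1.0000 - (-1)·1.0000) / (6) = 1.3333
  r = (-11 - (4)·1.0000 - (-4)·1.0000) / (12) = -0.9167
Iteration 2:
  p = (-5 - (4)·1.3333 - (-2)·-0.9167) / (10) = -1.2167
  q = (10 - (3)·-0.7000 - (-1)·-0.9167) / (6) = 1.8639
  r = (-11 - (4)·-0.7000 - (-4)·1.3333) / (12) = -0.2389
Change: (-0.5167, 0.5306, 0.6778) → max |·| = 0.6778

0.6778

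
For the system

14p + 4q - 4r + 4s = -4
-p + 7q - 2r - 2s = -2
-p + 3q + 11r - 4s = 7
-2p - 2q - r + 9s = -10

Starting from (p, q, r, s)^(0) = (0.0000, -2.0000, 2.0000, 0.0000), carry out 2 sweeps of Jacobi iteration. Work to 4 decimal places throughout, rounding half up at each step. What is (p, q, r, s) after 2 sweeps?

(0.3513, -0.2066, 0.1515, -0.7258)

Iteration 1:
  p = (-4 - (4)·-2.0000 - (-4)·2.0000 - (4)·0.0000) / (14) = 0.8571
  q = (-2 - (-1)·0.0000 - (-2)·2.0000 - (-2)·0.0000) / (7) = 0.2857
  r = (7 - (-1)·0.0000 - (3)·-2.0000 - (-4)·0.0000) / (11) = 1.1818
  s = (-10 - (-2)·0.0000 - (-2)·-2.0000 - (-1)·2.0000) / (9) = -1.3333
Iteration 2:
  p = (-4 - (4)·0.2857 - (-4)·1.1818 - (4)·-1.3333) / (14) = 0.3513
  q = (-2 - (-1)·0.8571 - (-2)·1.1818 - (-2)·-1.3333) / (7) = -0.2066
  r = (7 - (-1)·0.8571 - (3)·0.2857 - (-4)·-1.3333) / (11) = 0.1515
  s = (-10 - (-2)·0.8571 - (-2)·0.2857 - (-1)·1.1818) / (9) = -0.7258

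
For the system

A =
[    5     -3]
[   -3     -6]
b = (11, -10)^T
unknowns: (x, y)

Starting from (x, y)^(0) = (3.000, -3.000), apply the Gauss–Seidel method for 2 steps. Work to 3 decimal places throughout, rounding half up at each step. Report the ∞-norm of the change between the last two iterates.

Iteration 1:
  x = (11 - (-3)·-3.000) / (5) = 0.400
  y = (-10 - (-3)·0.400) / (-6) = 1.467
Iteration 2:
  x = (11 - (-3)·1.467) / (5) = 3.080
  y = (-10 - (-3)·3.080) / (-6) = 0.127
Change: (2.680, -1.340) → max |·| = 2.680

2.680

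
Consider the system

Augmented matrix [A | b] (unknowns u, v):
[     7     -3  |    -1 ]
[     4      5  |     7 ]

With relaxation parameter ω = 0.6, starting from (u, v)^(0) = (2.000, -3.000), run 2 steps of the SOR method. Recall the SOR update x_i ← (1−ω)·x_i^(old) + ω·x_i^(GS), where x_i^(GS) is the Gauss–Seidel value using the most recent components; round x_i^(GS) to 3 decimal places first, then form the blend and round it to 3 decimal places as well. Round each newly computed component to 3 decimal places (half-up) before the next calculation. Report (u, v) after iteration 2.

(-0.194, 0.800)

Iteration 1:
  u: GS value = (-1 - (-3)·-3.000) / (7) = -1.429;  u ← (1−ω)·2.000 + ω·-1.429 = -0.057
  v: GS value = (7 - (4)·-0.057) / (5) = 1.446;  v ← (1−ω)·-3.000 + ω·1.446 = -0.332
Iteration 2:
  u: GS value = (-1 - (-3)·-0.332) / (7) = -0.285;  u ← (1−ω)·-0.057 + ω·-0.285 = -0.194
  v: GS value = (7 - (4)·-0.194) / (5) = 1.555;  v ← (1−ω)·-0.332 + ω·1.555 = 0.800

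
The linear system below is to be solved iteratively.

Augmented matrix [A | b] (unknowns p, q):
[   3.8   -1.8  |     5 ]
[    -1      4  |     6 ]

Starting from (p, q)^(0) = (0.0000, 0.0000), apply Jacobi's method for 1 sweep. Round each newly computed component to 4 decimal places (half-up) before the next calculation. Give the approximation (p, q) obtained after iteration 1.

Iteration 1:
  p = (5 - (-1.8)·0.0000) / (3.8) = 1.3158
  q = (6 - (-1)·0.0000) / (4) = 1.5000

(1.3158, 1.5000)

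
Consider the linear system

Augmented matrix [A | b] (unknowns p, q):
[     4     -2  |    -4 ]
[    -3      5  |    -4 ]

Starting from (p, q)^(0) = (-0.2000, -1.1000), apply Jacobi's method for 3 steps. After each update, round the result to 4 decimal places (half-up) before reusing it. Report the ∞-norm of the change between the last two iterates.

Iteration 1:
  p = (-4 - (-2)·-1.1000) / (4) = -1.5500
  q = (-4 - (-3)·-0.2000) / (5) = -0.9200
Iteration 2:
  p = (-4 - (-2)·-0.9200) / (4) = -1.4600
  q = (-4 - (-3)·-1.5500) / (5) = -1.7300
Iteration 3:
  p = (-4 - (-2)·-1.7300) / (4) = -1.8650
  q = (-4 - (-3)·-1.4600) / (5) = -1.6760
Change: (-0.4050, 0.0540) → max |·| = 0.4050

0.4050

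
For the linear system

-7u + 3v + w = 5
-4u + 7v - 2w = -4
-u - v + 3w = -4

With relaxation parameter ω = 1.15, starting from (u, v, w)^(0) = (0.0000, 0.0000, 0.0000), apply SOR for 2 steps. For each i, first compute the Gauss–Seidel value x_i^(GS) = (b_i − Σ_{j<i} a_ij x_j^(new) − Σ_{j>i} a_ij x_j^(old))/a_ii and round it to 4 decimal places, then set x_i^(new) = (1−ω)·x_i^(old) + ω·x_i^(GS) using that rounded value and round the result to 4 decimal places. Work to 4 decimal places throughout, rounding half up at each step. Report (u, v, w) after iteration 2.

Iteration 1:
  u: GS value = (5 - (3)·0.0000 - (1)·0.0000) / (-7) = -0.7143;  u ← (1−ω)·0.0000 + ω·-0.7143 = -0.8214
  v: GS value = (-4 - (-4)·-0.8214 - (-2)·0.0000) / (7) = -1.0408;  v ← (1−ω)·0.0000 + ω·-1.0408 = -1.1969
  w: GS value = (-4 - (-1)·-0.8214 - (-1)·-1.1969) / (3) = -2.0061;  w ← (1−ω)·0.0000 + ω·-2.0061 = -2.3070
Iteration 2:
  u: GS value = (5 - (3)·-1.1969 - (1)·-2.3070) / (-7) = -1.5568;  u ← (1−ω)·-0.8214 + ω·-1.5568 = -1.6671
  v: GS value = (-4 - (-4)·-1.6671 - (-2)·-2.3070) / (7) = -2.1832;  v ← (1−ω)·-1.1969 + ω·-2.1832 = -2.3311
  w: GS value = (-4 - (-1)·-1.6671 - (-1)·-2.3311) / (3) = -2.6661;  w ← (1−ω)·-2.3070 + ω·-2.6661 = -2.7200

(-1.6671, -2.3311, -2.7200)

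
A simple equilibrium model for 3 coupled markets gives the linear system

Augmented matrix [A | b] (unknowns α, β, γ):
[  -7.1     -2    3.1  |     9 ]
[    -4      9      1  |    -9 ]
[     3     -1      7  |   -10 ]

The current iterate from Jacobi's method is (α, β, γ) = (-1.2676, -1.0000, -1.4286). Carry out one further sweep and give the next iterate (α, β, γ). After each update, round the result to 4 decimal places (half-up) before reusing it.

(-1.6097, -1.4046, -1.0282)

One sweep:
  α = (9 - (-2)·-1.0000 - (3.1)·-1.4286) / (-7.1) = -1.6097
  β = (-9 - (-4)·-1.2676 - (1)·-1.4286) / (9) = -1.4046
  γ = (-10 - (3)·-1.2676 - (-1)·-1.0000) / (7) = -1.0282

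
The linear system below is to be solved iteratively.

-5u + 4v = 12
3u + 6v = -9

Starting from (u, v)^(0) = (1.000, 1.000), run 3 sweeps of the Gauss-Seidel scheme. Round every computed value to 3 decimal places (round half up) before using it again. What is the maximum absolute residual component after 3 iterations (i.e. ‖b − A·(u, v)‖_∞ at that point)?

Iteration 1:
  u = (12 - (4)·1.000) / (-5) = -1.600
  v = (-9 - (3)·-1.600) / (6) = -0.700
Iteration 2:
  u = (12 - (4)·-0.700) / (-5) = -2.960
  v = (-9 - (3)·-2.960) / (6) = -0.020
Iteration 3:
  u = (12 - (4)·-0.020) / (-5) = -2.416
  v = (-9 - (3)·-2.416) / (6) = -0.292
Residual b − A·x = (1.088, 0.000); ∞-norm = 1.088

1.088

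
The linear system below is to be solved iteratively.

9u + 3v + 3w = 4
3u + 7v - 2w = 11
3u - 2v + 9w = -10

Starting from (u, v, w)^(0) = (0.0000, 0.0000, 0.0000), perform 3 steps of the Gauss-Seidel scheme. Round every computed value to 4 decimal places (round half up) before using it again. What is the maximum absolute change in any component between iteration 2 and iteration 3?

0.0700

Iteration 1:
  u = (4 - (3)·0.0000 - (3)·0.0000) / (9) = 0.4444
  v = (11 - (3)·0.4444 - (-2)·0.0000) / (7) = 1.3810
  w = (-10 - (3)·0.4444 - (-2)·1.3810) / (9) = -0.9524
Iteration 2:
  u = (4 - (3)·1.3810 - (3)·-0.9524) / (9) = 0.3016
  v = (11 - (3)·0.3016 - (-2)·-0.9524) / (7) = 1.1701
  w = (-10 - (3)·0.3016 - (-2)·1.1701) / (9) = -0.9516
Iteration 3:
  u = (4 - (3)·1.1701 - (3)·-0.9516) / (9) = 0.3716
  v = (11 - (3)·0.3716 - (-2)·-0.9516) / (7) = 1.1403
  w = (-10 - (3)·0.3716 - (-2)·1.1403) / (9) = -0.9816
Change: (0.0700, -0.0298, -0.0300) → max |·| = 0.0700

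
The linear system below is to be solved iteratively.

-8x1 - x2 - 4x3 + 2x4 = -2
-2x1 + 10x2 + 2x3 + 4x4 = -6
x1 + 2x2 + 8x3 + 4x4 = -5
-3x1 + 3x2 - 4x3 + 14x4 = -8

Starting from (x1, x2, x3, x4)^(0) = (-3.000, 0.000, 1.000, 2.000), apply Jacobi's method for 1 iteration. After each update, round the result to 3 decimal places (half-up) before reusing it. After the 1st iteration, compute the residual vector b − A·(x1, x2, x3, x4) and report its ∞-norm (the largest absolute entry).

Iteration 1:
  x1 = (-2 - (-1)·0.000 - (-4)·1.000 - (2)·2.000) / (-8) = 0.250
  x2 = (-6 - (-2)·-3.000 - (2)·1.000 - (4)·2.000) / (10) = -2.200
  x3 = (-5 - (1)·-3.000 - (2)·0.000 - (4)·2.000) / (8) = -1.250
  x4 = (-8 - (-3)·-3.000 - (3)·0.000 - (-4)·1.000) / (14) = -0.929
Residual b − A·x = (-5.342, 22.716, 12.866, 7.356); ∞-norm = 22.716

22.716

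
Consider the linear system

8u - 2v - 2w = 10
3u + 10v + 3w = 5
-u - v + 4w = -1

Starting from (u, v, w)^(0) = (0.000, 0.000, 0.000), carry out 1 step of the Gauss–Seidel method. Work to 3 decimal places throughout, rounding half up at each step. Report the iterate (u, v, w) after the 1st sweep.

Iteration 1:
  u = (10 - (-2)·0.000 - (-2)·0.000) / (8) = 1.250
  v = (5 - (3)·1.250 - (3)·0.000) / (10) = 0.125
  w = (-1 - (-1)·1.250 - (-1)·0.125) / (4) = 0.094

(1.250, 0.125, 0.094)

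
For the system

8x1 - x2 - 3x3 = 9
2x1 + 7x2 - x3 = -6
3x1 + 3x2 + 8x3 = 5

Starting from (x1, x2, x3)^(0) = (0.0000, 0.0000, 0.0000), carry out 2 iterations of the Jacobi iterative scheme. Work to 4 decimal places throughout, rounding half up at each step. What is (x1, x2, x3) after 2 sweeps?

Iteration 1:
  x1 = (9 - (-1)·0.0000 - (-3)·0.0000) / (8) = 1.1250
  x2 = (-6 - (2)·0.0000 - (-1)·0.0000) / (7) = -0.8571
  x3 = (5 - (3)·0.0000 - (3)·0.0000) / (8) = 0.6250
Iteration 2:
  x1 = (9 - (-1)·-0.8571 - (-3)·0.6250) / (8) = 1.2522
  x2 = (-6 - (2)·1.1250 - (-1)·0.6250) / (7) = -1.0893
  x3 = (5 - (3)·1.1250 - (3)·-0.8571) / (8) = 0.5245

(1.2522, -1.0893, 0.5245)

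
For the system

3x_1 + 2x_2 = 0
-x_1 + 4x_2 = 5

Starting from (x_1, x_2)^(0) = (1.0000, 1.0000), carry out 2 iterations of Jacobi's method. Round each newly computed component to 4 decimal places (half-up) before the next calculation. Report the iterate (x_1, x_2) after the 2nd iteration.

Iteration 1:
  x_1 = (0 - (2)·1.0000) / (3) = -0.6667
  x_2 = (5 - (-1)·1.0000) / (4) = 1.5000
Iteration 2:
  x_1 = (0 - (2)·1.5000) / (3) = -1.0000
  x_2 = (5 - (-1)·-0.6667) / (4) = 1.0833

(-1.0000, 1.0833)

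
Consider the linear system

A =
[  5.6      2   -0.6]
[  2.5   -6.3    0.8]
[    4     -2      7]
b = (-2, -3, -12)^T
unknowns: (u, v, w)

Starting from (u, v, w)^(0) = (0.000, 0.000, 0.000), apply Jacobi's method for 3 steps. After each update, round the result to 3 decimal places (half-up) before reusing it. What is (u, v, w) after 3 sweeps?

Iteration 1:
  u = (-2 - (2)·0.000 - (-0.6)·0.000) / (5.6) = -0.357
  v = (-3 - (2.5)·0.000 - (0.8)·0.000) / (-6.3) = 0.476
  w = (-12 - (4)·0.000 - (-2)·0.000) / (7) = -1.714
Iteration 2:
  u = (-2 - (2)·0.476 - (-0.6)·-1.714) / (5.6) = -0.711
  v = (-3 - (2.5)·-0.357 - (0.8)·-1.714) / (-6.3) = 0.117
  w = (-12 - (4)·-0.357 - (-2)·0.476) / (7) = -1.374
Iteration 3:
  u = (-2 - (2)·0.117 - (-0.6)·-1.374) / (5.6) = -0.546
  v = (-3 - (2.5)·-0.711 - (0.8)·-1.374) / (-6.3) = 0.020
  w = (-12 - (4)·-0.711 - (-2)·0.117) / (7) = -1.275

(-0.546, 0.020, -1.275)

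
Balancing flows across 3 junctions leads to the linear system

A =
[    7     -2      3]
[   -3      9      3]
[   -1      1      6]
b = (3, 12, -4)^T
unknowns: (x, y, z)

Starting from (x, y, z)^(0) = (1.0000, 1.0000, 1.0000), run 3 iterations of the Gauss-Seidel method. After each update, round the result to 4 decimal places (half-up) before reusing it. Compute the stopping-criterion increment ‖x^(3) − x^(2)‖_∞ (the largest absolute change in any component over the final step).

Iteration 1:
  x = (3 - (-2)·1.0000 - (3)·1.0000) / (7) = 0.2857
  y = (12 - (-3)·0.2857 - (3)·1.0000) / (9) = 1.0952
  z = (-4 - (-1)·0.2857 - (1)·1.0952) / (6) = -0.8016
Iteration 2:
  x = (3 - (-2)·1.0952 - (3)·-0.8016) / (7) = 1.0850
  y = (12 - (-3)·1.0850 - (3)·-0.8016) / (9) = 1.9622
  z = (-4 - (-1)·1.0850 - (1)·1.9622) / (6) = -0.8129
Iteration 3:
  x = (3 - (-2)·1.9622 - (3)·-0.8129) / (7) = 1.3376
  y = (12 - (-3)·1.3376 - (3)·-0.8129) / (9) = 2.0502
  z = (-4 - (-1)·1.3376 - (1)·2.0502) / (6) = -0.7854
Change: (0.2526, 0.0880, 0.0275) → max |·| = 0.2526

0.2526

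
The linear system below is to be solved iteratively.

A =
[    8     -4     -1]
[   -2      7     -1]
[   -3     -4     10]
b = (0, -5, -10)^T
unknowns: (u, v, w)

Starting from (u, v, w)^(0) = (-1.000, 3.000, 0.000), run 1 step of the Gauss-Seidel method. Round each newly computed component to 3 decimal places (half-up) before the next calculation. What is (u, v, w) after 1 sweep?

(1.500, -0.286, -0.664)

Iteration 1:
  u = (0 - (-4)·3.000 - (-1)·0.000) / (8) = 1.500
  v = (-5 - (-2)·1.500 - (-1)·0.000) / (7) = -0.286
  w = (-10 - (-3)·1.500 - (-4)·-0.286) / (10) = -0.664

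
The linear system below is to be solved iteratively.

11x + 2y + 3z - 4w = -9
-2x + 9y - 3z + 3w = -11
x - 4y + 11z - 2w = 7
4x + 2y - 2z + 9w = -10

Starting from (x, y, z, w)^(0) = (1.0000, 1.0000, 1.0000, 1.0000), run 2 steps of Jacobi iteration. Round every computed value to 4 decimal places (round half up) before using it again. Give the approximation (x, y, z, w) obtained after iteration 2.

Iteration 1:
  x = (-9 - (2)·1.0000 - (3)·1.0000 - (-4)·1.0000) / (11) = -0.9091
  y = (-11 - (-2)·1.0000 - (-3)·1.0000 - (3)·1.0000) / (9) = -1.0000
  z = (7 - (1)·1.0000 - (-4)·1.0000 - (-2)·1.0000) / (11) = 1.0909
  w = (-10 - (4)·1.0000 - (2)·1.0000 - (-2)·1.0000) / (9) = -1.5556
Iteration 2:
  x = (-9 - (2)·-1.0000 - (3)·1.0909 - (-4)·-1.5556) / (11) = -1.4996
  y = (-11 - (-2)·-0.9091 - (-3)·1.0909 - (3)·-1.5556) / (9) = -0.5421
  z = (7 - (1)·-0.9091 - (-4)·-1.0000 - (-2)·-1.5556) / (11) = 0.0725
  w = (-10 - (4)·-0.9091 - (2)·-1.0000 - (-2)·1.0909) / (9) = -0.2424

(-1.4996, -0.5421, 0.0725, -0.2424)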